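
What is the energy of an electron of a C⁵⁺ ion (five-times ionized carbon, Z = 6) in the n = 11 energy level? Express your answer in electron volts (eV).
-4.05 eV

The energy levels of a hydrogen-like atom are given by:
E_n = -13.6057 Z² / n² eV  (with Z = 6 for C⁵⁺)

For n = 11:
E_11 = -13.6057 × 6² / 11²
E_11 = -13.6057 × 36 / 121
E_11 = -4.05 eV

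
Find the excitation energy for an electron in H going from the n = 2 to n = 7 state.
3.12 eV

The energy levels of a hydrogen-like atom are E_n = -13.6057 eV / n².

Energy at n = 2: E_2 = -13.6057 / 2² = -3.40143 eV
Energy at n = 7: E_7 = -13.6057 / 7² = -0.27767 eV

The excitation energy is the difference:
ΔE = E_7 - E_2
ΔE = -0.27767 - (-3.40143)
ΔE = 3.12 eV

Since this is positive, energy must be absorbed (photon absorption).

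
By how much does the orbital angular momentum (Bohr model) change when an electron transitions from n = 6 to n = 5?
1.05e-34 J·s (or 1ℏ)

In the Bohr model, L_n = nℏ where ℏ = 1.0546e-34 J·s.

L_6 = 6ℏ = 6.3276e-34 J·s
L_5 = 5ℏ = 5.2730e-34 J·s

ΔL = L_6 - L_5 = (6 - 5)ℏ = 1ℏ
ΔL = 1 × 1.0546e-34 J·s = 1.05e-34 J·s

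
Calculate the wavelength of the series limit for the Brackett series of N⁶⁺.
29.75560 nm

The series limit corresponds to the transition from n = ∞ to n = 4.
This is the highest energy (shortest wavelength) transition in the Brackett series.

E_∞ = 0 eV
E_4 = -13.6057 × 7² / 4² = -41.6674563 eV

Energy at series limit:
ΔE = E_∞ - E_4 = 0 - (-41.6674563) = 41.6674563 eV
λ = hc/E = 1239.84 eV·nm / 41.6674563 eV = 29.75560 nm

This energy equals the ionization energy from the n = 4 state of N⁶⁺.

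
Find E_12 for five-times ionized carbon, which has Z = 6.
-3.40143 eV

For hydrogen-like ions, the energy levels scale with Z²:
E_n = -13.6057 Z² / n² eV

For C⁵⁺ (Z = 6) at n = 12:
E_12 = -13.6057 × 6² / 12²
E_12 = -13.6057 × 36 / 144
E_12 = -489.8052 / 144
E_12 = -3.40143 eV

The energy is 36 times more negative than hydrogen at the same n due to the stronger nuclear charge.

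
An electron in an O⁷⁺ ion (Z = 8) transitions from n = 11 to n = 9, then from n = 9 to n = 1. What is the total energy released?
863.5684 eV

The energy levels of O⁷⁺ are E_n = -13.6057 × 8² / n² eV.

First transition (11 → 9):
ΔE₁ = |E_9 - E_11|
ΔE₁ = |-10.7501827160 - (-7.1964033058)| = 3.5537794 eV

Second transition (9 → 1):
ΔE₂ = |E_1 - E_9|
ΔE₂ = |-870.7648000000 - (-10.7501827160)| = 860.0146173 eV

Total energy released:
E_total = ΔE₁ + ΔE₂ = 3.5537794 + 860.0146173 = 863.5684 eV

Note: This equals the direct transition 11 → 1: 863.5684 eV ✓
Energy is conserved regardless of the path taken.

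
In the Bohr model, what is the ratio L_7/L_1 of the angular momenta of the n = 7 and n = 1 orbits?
7.000000

In the Bohr model, L_n = nℏ, so the ratio is purely the ratio of quantum numbers:

L_7/L_1 = 7ℏ / 1ℏ = 7/1 = 7.000000

The angular momentum scales linearly with n.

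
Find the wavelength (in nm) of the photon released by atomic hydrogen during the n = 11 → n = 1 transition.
91.88590 nm

First, find the transition energy using E_n = -13.6057 / n² eV:
E_11 = -13.6057 / 11² = -0.1124438 eV
E_1 = -13.6057 / 1² = -13.6057000 eV

Photon energy: |ΔE| = |E_1 - E_11| = 13.4932562 eV

Convert to wavelength using E = hc/λ with hc = 1239.84 eV·nm:
λ = hc/E = 1239.84 eV·nm / 13.4932562 eV
λ = 91.88590 nm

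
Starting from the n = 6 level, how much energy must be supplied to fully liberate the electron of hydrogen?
0.3779 eV

The ionization energy is the energy needed to remove the electron completely (n → ∞).

For hydrogen, E_n = -13.6057 eV / n².

At n = 6: E_6 = -13.6057 / 6² = -0.3779361 eV
At n = ∞: E_∞ = 0 eV

Ionization energy = E_∞ - E_6 = 0 - (-0.3779361) = 0.3779361 eV
Ionization energy ≈ 0.3779 eV

This is also called the binding energy of the electron in state n = 6.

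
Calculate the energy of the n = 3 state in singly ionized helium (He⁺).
-6.0470 eV

For hydrogen-like ions, the energy levels scale with Z²:
E_n = -13.6057 Z² / n² eV

For He⁺ (Z = 2) at n = 3:
E_3 = -13.6057 × 2² / 3²
E_3 = -13.6057 × 4 / 9
E_3 = -54.4228 / 9
E_3 = -6.0470 eV

The energy is 4 times more negative than hydrogen at the same n due to the stronger nuclear charge.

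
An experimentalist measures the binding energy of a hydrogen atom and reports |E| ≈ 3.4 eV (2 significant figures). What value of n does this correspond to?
n = 2

The exact energy levels follow E_n = -13.6057 eV / n².

The measured value (-3.4 eV) is reported to only 2 significant figures, so we must test candidate n values and see which one matches to that precision.

Candidate energies:
  n = 1:  E = -13.6057/1² = -13.60570 eV
  n = 2:  E = -13.6057/2² = -3.40143 eV  ← matches
  n = 3:  E = -13.6057/3² = -1.51174 eV
  n = 4:  E = -13.6057/4² = -0.85036 eV

Checking against the measurement of -3.4 eV (2 sig figs), only n = 2 agrees:
E_2 = -3.40143 eV, which rounds to -3.4 eV ✓

Therefore n = 2.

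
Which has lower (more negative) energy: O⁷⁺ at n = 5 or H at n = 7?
O⁷⁺ at n = 5 (E = -34.83059 eV)

Using E_n = -13.6057 Z² / n² eV:

O⁷⁺ (Z = 8) at n = 5:
E = -13.6057 × 8² / 5² = -13.6057 × 64 / 25 = -34.83059200 eV

H (Z = 1) at n = 7:
E = -13.6057 × 1² / 7² = -13.6057 × 1 / 49 = -0.27766735 eV

Since -34.83059200 eV < -0.27766735 eV,
O⁷⁺ at n = 5 is more tightly bound (requires more energy to ionize).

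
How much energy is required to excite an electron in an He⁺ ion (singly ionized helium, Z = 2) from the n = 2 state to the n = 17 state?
13.41739 eV

The energy levels of a hydrogen-like atom are E_n = -13.6057 Z² eV / n².

Energy at n = 2: E_2 = -13.6057 × 2² / 2² = -13.60570000 eV
Energy at n = 17: E_17 = -13.6057 × 2² / 17² = -0.18831419 eV

The excitation energy is the difference:
ΔE = E_17 - E_2
ΔE = -0.18831419 - (-13.60570000)
ΔE = 13.41739 eV

Since this is positive, energy must be absorbed (photon absorption).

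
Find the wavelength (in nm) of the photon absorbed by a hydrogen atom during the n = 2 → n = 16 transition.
370.29186 nm

First, find the transition energy using E_n = -13.6057 / n² eV:
E_2 = -13.6057 / 2² = -3.401425000 eV
E_16 = -13.6057 / 16² = -0.053147266 eV

Photon energy: |ΔE| = |E_16 - E_2| = 3.348277734 eV

Convert to wavelength using E = hc/λ with hc = 1239.84 eV·nm:
λ = hc/E = 1239.84 eV·nm / 3.348277734 eV
λ = 370.29186 nm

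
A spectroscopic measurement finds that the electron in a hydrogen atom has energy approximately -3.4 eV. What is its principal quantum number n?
n = 2

The exact energy levels follow E_n = -13.6057 eV / n².

The measured value (-3.4 eV) is reported to only 2 significant figures, so we must test candidate n values and see which one matches to that precision.

Candidate energies:
  n = 1:  E = -13.6057/1² = -13.60570 eV
  n = 2:  E = -13.6057/2² = -3.40143 eV  ← matches
  n = 3:  E = -13.6057/3² = -1.51174 eV
  n = 4:  E = -13.6057/4² = -0.85036 eV

Checking against the measurement of -3.4 eV (2 sig figs), only n = 2 agrees:
E_2 = -3.40143 eV, which rounds to -3.4 eV ✓

Therefore n = 2.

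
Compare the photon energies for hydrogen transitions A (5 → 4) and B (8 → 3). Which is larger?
8 → 3

Calculate the energy for each transition:

Transition 5 → 4:
ΔE₁ = |E_4 - E_5| = |-13.6057/4² - (-13.6057/5²)|
ΔE₁ = |-0.8503562500 - (-0.5442280000)| = 0.3061283 eV

Transition 8 → 3:
ΔE₂ = |E_3 - E_8| = |-13.6057/3² - (-13.6057/8²)|
ΔE₂ = |-1.5117444444 - (-0.2125890625)| = 1.2991554 eV

Since 1.2991554 eV > 0.3061283 eV, the transition 8 → 3 emits the more energetic photon.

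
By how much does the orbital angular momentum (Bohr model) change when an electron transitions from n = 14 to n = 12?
2.1091e-34 J·s (or 2ℏ)

In the Bohr model, L_n = nℏ where ℏ = 1.054572e-34 J·s.

L_14 = 14ℏ = 1.476401e-33 J·s
L_12 = 12ℏ = 1.265486e-33 J·s

ΔL = L_14 - L_12 = (14 - 12)ℏ = 2ℏ
ΔL = 2 × 1.054572e-34 J·s = 2.1091e-34 J·s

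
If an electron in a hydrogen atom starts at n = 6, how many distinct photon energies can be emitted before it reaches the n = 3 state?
6

The electron can occupy levels n = 3, 4, ..., 6 during de-excitation — that is m = 6 - 3 + 1 = 4 distinct levels.

The number of distinct spectral lines equals the number of ways to choose 2 of these m levels (each pair gives one possible emission transition):

Number of lines = m(m-1)/2 = 4×3/2 = 6

These correspond to all possible transitions between the 4 levels:
6 → 5, 6 → 4, 6 → 3, 5 → 4, 5 → 3, 4 → 3

Each transition produces a photon with a unique energy (and thus wavelength). This count does not depend on Z.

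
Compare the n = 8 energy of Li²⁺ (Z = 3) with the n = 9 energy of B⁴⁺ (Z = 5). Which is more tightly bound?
B⁴⁺ at n = 9 (E = -4.199290 eV)

Using E_n = -13.6057 Z² / n² eV:

Li²⁺ (Z = 3) at n = 8:
E = -13.6057 × 3² / 8² = -13.6057 × 9 / 64 = -1.913301563 eV

B⁴⁺ (Z = 5) at n = 9:
E = -13.6057 × 5² / 9² = -13.6057 × 25 / 81 = -4.199290123 eV

Since -4.199290123 eV < -1.913301563 eV,
B⁴⁺ at n = 9 is more tightly bound (requires more energy to ionize).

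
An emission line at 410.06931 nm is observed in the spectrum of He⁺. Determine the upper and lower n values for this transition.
n = 12 → n = 4

First, find the photon energy from the wavelength (hc = 1239.84 eV·nm):
E = hc/λ = 1239.84 eV·nm / 410.06931 nm = 3.0234889 eV

The energy levels of He⁺ satisfy E_n = -13.6057 × 2² / n² eV, so an emission n_i → n_f releases
ΔE = 13.6057 × 2² × (1/n_f² − 1/n_i²) eV.

Setting ΔE equal to the photon energy:
1/n_f² − 1/n_i² = 3.0234889 / (13.6057 × 2²) = 0.055555556

Since 1/n_i² must be positive, we need 1/n_f² > 0.055555556, i.e. n_f ≤ 4. For each allowed n_f, solve n_i = (1/n_f² − 0.055555556)^(−1/2) and check whether it is a whole number:
  n_f = 1: 1/n_i² = 1.000000000 − 0.055555556 = 0.944444444 → n_i = 1.029  (not an integer) ✗
  n_f = 2: 1/n_i² = 0.250000000 − 0.055555556 = 0.194444444 → n_i = 2.268  (not an integer) ✗
  n_f = 3: 1/n_i² = 0.111111111 − 0.055555556 = 0.055555555 → n_i = 4.243  (not an integer) ✗
  n_f = 4: 1/n_i² = 0.062500000 − 0.055555556 = 0.006944444 → n_i = 12.000  → integer, n_i = 12 ✓

Only n_f = 4 gives an integer upper level, n_i = 12.

The transition is from n = 12 to n = 4 (emission).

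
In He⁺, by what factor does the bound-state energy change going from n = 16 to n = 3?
28.44

Using E_n = -13.6057 Z² / n² eV with Z = 2:

E_3 = -13.6057 × 2² / 3² = -54.4228 / 9 = -6.04697778 eV
E_16 = -13.6057 × 2² / 16² = -54.4228 / 256 = -0.21258906 eV

The ratio is:
E_3/E_16 = (-6.04697778) / (-0.21258906)
E_3/E_16 = (-54.4228/9) / (-54.4228/256)
E_3/E_16 = 256/9
E_3/E_16 = 28.44
(Note: the Z² factors cancel in the ratio.)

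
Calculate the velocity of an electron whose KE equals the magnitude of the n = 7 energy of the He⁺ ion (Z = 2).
6.2506e+05 m/s (or 0.2085% of c)

The binding energy at n = 7 for He⁺ is:
E_7 = -13.6057 × 2²/7² = -1.1106694 eV
|E_7| = 1.1106694 eV

Convert to Joules:
KE = 1.1106694 eV × (1.602177 × 10⁻¹⁹ J/eV) = 1.779489e-19 J

Using KE = ½mv²:
v = √(2·KE/m_e)
v = √(2 × 1.779489e-19 J / 9.10938 × 10⁻³¹ kg)
v = 6.2506e+05 m/s

This is approximately 0.2085% the speed of light.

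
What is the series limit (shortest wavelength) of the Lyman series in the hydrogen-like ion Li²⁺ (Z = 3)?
10.125 nm

The series limit corresponds to the transition from n = ∞ to n = 1.
This is the highest energy (shortest wavelength) transition in the Lyman series.

E_∞ = 0 eV
E_1 = -13.6057 × 3² / 1² = -122.45130 eV

Energy at series limit:
ΔE = E_∞ - E_1 = 0 - (-122.45130) = 122.45130 eV
λ = hc/E = 1239.84 eV·nm / 122.45130 eV = 10.125 nm

This energy equals the ionization energy from the n = 1 state of Li²⁺.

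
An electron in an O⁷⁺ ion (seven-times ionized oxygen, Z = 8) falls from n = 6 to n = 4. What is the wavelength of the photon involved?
41.006931 nm

First, find the transition energy using E_n = -13.6057 Z² / n² eV:
E_6 = -13.6057 × 8² / 6² = -24.18791111 eV
E_4 = -13.6057 × 8² / 4² = -54.42280000 eV

Photon energy: |ΔE| = |E_4 - E_6| = 30.23488889 eV

Convert to wavelength using E = hc/λ with hc = 1239.84 eV·nm:
λ = hc/E = 1239.84 eV·nm / 30.23488889 eV
λ = 41.006931 nm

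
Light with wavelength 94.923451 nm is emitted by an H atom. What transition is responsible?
n = 5 → n = 1

First, find the photon energy from the wavelength (hc = 1239.84 eV·nm):
E = hc/λ = 1239.84 eV·nm / 94.923451 nm = 13.061472 eV

The energy levels of hydrogen satisfy E_n = -13.6057 / n² eV, so an emission n_i → n_f releases
ΔE = 13.6057 × (1/n_f² − 1/n_i²) eV.

Setting ΔE equal to the photon energy:
1/n_f² − 1/n_i² = 13.061472 / 13.6057 = 0.96000000

Since 1/n_i² must be positive, we need 1/n_f² > 0.96000000, i.e. n_f ≤ 1. For each allowed n_f, solve n_i = (1/n_f² − 0.96000000)^(−1/2) and check whether it is a whole number:
  n_f = 1: 1/n_i² = 1.00000000 − 0.96000000 = 0.04000000 → n_i = 5.000  → integer, n_i = 5 ✓

Only n_f = 1 gives an integer upper level, n_i = 5.

The transition is from n = 5 to n = 1 (emission).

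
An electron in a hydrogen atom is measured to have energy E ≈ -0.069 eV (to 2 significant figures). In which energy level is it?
n = 14

The exact energy levels follow E_n = -13.6057 eV / n².

The measured value (-0.069 eV) is reported to only 2 significant figures, so we must test candidate n values and see which one matches to that precision.

Candidate energies:
  n = 12:  E = -13.6057/12² = -0.09448 eV
  n = 13:  E = -13.6057/13² = -0.08051 eV
  n = 14:  E = -13.6057/14² = -0.06942 eV  ← matches
  n = 15:  E = -13.6057/15² = -0.06047 eV
  n = 16:  E = -13.6057/16² = -0.05315 eV

Checking against the measurement of -0.069 eV (2 sig figs), only n = 14 agrees:
E_14 = -0.06942 eV, which rounds to -0.069 eV ✓

Therefore n = 14.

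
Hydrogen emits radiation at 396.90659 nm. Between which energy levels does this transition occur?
n = 7 → n = 2

First, find the photon energy from the wavelength (hc = 1239.84 eV·nm):
E = hc/λ = 1239.84 eV·nm / 396.90659 nm = 3.1237577 eV

The energy levels of hydrogen satisfy E_n = -13.6057 / n² eV, so an emission n_i → n_f releases
ΔE = 13.6057 × (1/n_f² − 1/n_i²) eV.

Setting ΔE equal to the photon energy:
1/n_f² − 1/n_i² = 3.1237577 / 13.6057 = 0.22959184

Since 1/n_i² must be positive, we need 1/n_f² > 0.22959184, i.e. n_f ≤ 2. For each allowed n_f, solve n_i = (1/n_f² − 0.22959184)^(−1/2) and check whether it is a whole number:
  n_f = 1: 1/n_i² = 1.00000000 − 0.22959184 = 0.77040816 → n_i = 1.139  (not an integer) ✗
  n_f = 2: 1/n_i² = 0.25000000 − 0.22959184 = 0.02040816 → n_i = 7.000  → integer, n_i = 7 ✓

Only n_f = 2 gives an integer upper level, n_i = 7.

The transition is from n = 7 to n = 2 (emission).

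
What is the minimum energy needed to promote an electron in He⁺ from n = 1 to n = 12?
54.0449 eV

The energy levels of a hydrogen-like atom are E_n = -13.6057 Z² eV / n².

Energy at n = 1: E_1 = -13.6057 × 2² / 1² = -54.4228000 eV
Energy at n = 12: E_12 = -13.6057 × 2² / 12² = -0.3779361 eV

The excitation energy is the difference:
ΔE = E_12 - E_1
ΔE = -0.3779361 - (-54.4228000)
ΔE = 54.0449 eV

Since this is positive, energy must be absorbed (photon absorption).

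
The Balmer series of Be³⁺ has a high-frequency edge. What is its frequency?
1.316e+16 Hz

The series limit corresponds to the transition from n = ∞ to n = 2.
This is the highest energy (shortest wavelength) transition in the Balmer series.

E_∞ = 0 eV
E_2 = -13.6057 × 4² / 2² = -54.422800 eV

Energy at series limit:
ΔE = E_∞ - E_2 = 0 - (-54.422800) = 54.422800 eV
E = 54.422800 eV × (1.602177 × 10⁻¹⁹ J/eV) = 8.71950e-18 J
f = E/h = 8.71950e-18 J / (6.62607 × 10⁻³⁴ J·s) = 1.316e+16 Hz

This energy equals the ionization energy from the n = 2 state of Be³⁺.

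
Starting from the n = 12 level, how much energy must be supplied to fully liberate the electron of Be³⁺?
1.511744 eV

The ionization energy is the energy needed to remove the electron completely (n → ∞).

For a hydrogen-like ion with Z = 4, E_n = -13.6057 Z² / n² eV.

At n = 12: E_12 = -13.6057 × 4² / 12² = -1.511744444 eV
At n = ∞: E_∞ = 0 eV

Ionization energy = E_∞ - E_12 = 0 - (-1.511744444) = 1.511744444 eV
Ionization energy ≈ 1.511744 eV

This is also called the binding energy of the electron in state n = 12.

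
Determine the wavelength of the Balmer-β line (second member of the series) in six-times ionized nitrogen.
9.918532 nm

The lines of a series are numbered from the longest wavelength (smallest ΔE) outward; the second line is the transition from n = n_f + 2 to n_f.
The Balmer series has all transitions ending at n_f = 2.

For N⁶⁺ (Z = 7), the second line (β-line) is the jump from n = 4 to n = 2:
E_4 = -13.6057 × 7² / 4² = -41.66745625 eV
E_2 = -13.6057 × 7² / 2² = -166.66982500 eV
ΔE = E_4 - E_2 = 125.00236875 eV

λ = hc/E = 1239.84 eV·nm / 125.00236875 eV
λ = 9.918532 nm

This is the β-line of the Balmer series in N⁶⁺.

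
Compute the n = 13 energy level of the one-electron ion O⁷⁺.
-5.1525 eV

For hydrogen-like ions, the energy levels scale with Z²:
E_n = -13.6057 Z² / n² eV

For O⁷⁺ (Z = 8) at n = 13:
E_13 = -13.6057 × 8² / 13²
E_13 = -13.6057 × 64 / 169
E_13 = -870.7648 / 169
E_13 = -5.1525 eV

The energy is 64 times more negative than hydrogen at the same n due to the stronger nuclear charge.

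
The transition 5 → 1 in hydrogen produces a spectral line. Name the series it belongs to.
Lyman series

The spectral series in hydrogen are named based on the final (lower) energy level:
- Lyman series: n_final = 1 (ultraviolet)
- Balmer series: n_final = 2 (visible/near-UV)
- Paschen series: n_final = 3 (infrared)
- Brackett series: n_final = 4 (infrared)
- Pfund series: n_final = 5 (far infrared)

Since this transition ends at n = 1, it belongs to the Lyman series.

For reference, this 5 → 1 line has photon energy
ΔE = 13.6057 eV × (1/1² - 1/5²) = 13.0614720 eV,
corresponding to wavelength λ = hc/ΔE = 1239.84 eV·nm / 13.0614720 eV = 94.92345 nm in the ultraviolet region.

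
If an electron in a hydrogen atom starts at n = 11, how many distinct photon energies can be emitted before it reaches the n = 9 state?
3

The electron can occupy levels n = 9, 10, ..., 11 during de-excitation — that is m = 11 - 9 + 1 = 3 distinct levels.

The number of distinct spectral lines equals the number of ways to choose 2 of these m levels (each pair gives one possible emission transition):

Number of lines = m(m-1)/2 = 3×2/2 = 3

These correspond to all possible transitions between the 3 levels:
11 → 10, 11 → 9, 10 → 9

Each transition produces a photon with a unique energy (and thus wavelength). This count does not depend on Z.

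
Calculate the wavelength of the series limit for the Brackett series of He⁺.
364.506053 nm

The series limit corresponds to the transition from n = ∞ to n = 4.
This is the highest energy (shortest wavelength) transition in the Brackett series.

E_∞ = 0 eV
E_4 = -13.6057 × 2² / 4² = -3.4014250000 eV

Energy at series limit:
ΔE = E_∞ - E_4 = 0 - (-3.4014250000) = 3.4014250000 eV
λ = hc/E = 1239.84 eV·nm / 3.4014250000 eV = 364.506053 nm

This energy equals the ionization energy from the n = 4 state of He⁺.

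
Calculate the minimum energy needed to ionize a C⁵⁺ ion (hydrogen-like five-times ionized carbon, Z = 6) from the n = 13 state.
2.898256 eV

The ionization energy is the energy needed to remove the electron completely (n → ∞).

For a hydrogen-like ion with Z = 6, E_n = -13.6057 Z² / n² eV.

At n = 13: E_13 = -13.6057 × 6² / 13² = -2.898255621 eV
At n = ∞: E_∞ = 0 eV

Ionization energy = E_∞ - E_13 = 0 - (-2.898255621) = 2.898255621 eV
Ionization energy ≈ 2.898256 eV

This is also called the binding energy of the electron in state n = 13.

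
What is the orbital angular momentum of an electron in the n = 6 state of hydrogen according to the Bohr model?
6.32743e-34 J·s (or 6ℏ)

In the Bohr model, angular momentum is quantized:
L = nℏ

where ℏ = h/(2π) = 1.0545718e-34 J·s

For n = 6:
L = 6 × 1.0545718e-34 J·s
L = 6.32743e-34 J·s

This can also be written as L = 6ℏ.
The angular momentum is an integer multiple of the reduced Planck constant.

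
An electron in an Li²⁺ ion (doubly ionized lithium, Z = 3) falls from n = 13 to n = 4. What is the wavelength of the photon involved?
178.944148 nm

First, find the transition energy using E_n = -13.6057 Z² / n² eV:
E_13 = -13.6057 × 3² / 13² = -0.7245639053 eV
E_4 = -13.6057 × 3² / 4² = -7.6532062500 eV

Photon energy: |ΔE| = |E_4 - E_13| = 6.9286423447 eV

Convert to wavelength using E = hc/λ with hc = 1239.84 eV·nm:
λ = hc/E = 1239.84 eV·nm / 6.9286423447 eV
λ = 178.944148 nm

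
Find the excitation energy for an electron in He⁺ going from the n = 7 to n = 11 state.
0.66 eV

The energy levels of a hydrogen-like atom are E_n = -13.6057 Z² eV / n².

Energy at n = 7: E_7 = -13.6057 × 2² / 7² = -1.11067 eV
Energy at n = 11: E_11 = -13.6057 × 2² / 11² = -0.44978 eV

The excitation energy is the difference:
ΔE = E_11 - E_7
ΔE = -0.44978 - (-1.11067)
ΔE = 0.66 eV

Since this is positive, energy must be absorbed (photon absorption).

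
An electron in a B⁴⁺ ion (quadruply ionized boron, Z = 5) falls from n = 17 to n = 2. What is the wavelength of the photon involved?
14.784877 nm

First, find the transition energy using E_n = -13.6057 Z² / n² eV:
E_17 = -13.6057 × 5² / 17² = -1.17696367 eV
E_2 = -13.6057 × 5² / 2² = -85.03562500 eV

Photon energy: |ΔE| = |E_2 - E_17| = 83.85866133 eV

Convert to wavelength using E = hc/λ with hc = 1239.84 eV·nm:
λ = hc/E = 1239.84 eV·nm / 83.85866133 eV
λ = 14.784877 nm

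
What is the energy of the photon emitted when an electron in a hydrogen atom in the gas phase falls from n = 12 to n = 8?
0.118105 eV

The energy levels are E_n = -13.6057 eV / n².

Energy at n = 12: E_12 = -13.6057 / 12² = -0.094484028 eV
Energy at n = 8: E_8 = -13.6057 / 8² = -0.212589063 eV

For emission (electron falling to lower state), the photon energy is:
E_photon = E_12 - E_8 = |-0.094484028 - (-0.212589063)|
E_photon = 0.118105 eV

This energy is carried away by the emitted photon.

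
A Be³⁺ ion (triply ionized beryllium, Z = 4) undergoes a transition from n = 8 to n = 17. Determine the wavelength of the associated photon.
468.1878 nm

First, find the transition energy using E_n = -13.6057 Z² / n² eV:
E_8 = -13.6057 × 4² / 8² = -3.40142500 eV
E_17 = -13.6057 × 4² / 17² = -0.75325675 eV

Photon energy: |ΔE| = |E_17 - E_8| = 2.64816825 eV

Convert to wavelength using E = hc/λ with hc = 1239.84 eV·nm:
λ = hc/E = 1239.84 eV·nm / 2.64816825 eV
λ = 468.1878 nm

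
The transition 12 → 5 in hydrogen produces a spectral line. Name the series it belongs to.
Pfund series

The spectral series in hydrogen are named based on the final (lower) energy level:
- Lyman series: n_final = 1 (ultraviolet)
- Balmer series: n_final = 2 (visible/near-UV)
- Paschen series: n_final = 3 (infrared)
- Brackett series: n_final = 4 (infrared)
- Pfund series: n_final = 5 (far infrared)

Since this transition ends at n = 5, it belongs to the Pfund series.

For reference, this 12 → 5 line has photon energy
ΔE = 13.6057 eV × (1/5² - 1/12²) = 0.44974397222 eV,
corresponding to wavelength λ = hc/ΔE = 1239.84 eV·nm / 0.44974397222 eV = 2756.76847 nm in the far infrared region.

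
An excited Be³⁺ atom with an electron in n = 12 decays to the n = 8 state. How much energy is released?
1.88968 eV

The energy levels are E_n = -13.6057 Z² eV / n².

Energy at n = 12: E_12 = -13.6057 × 4² / 12² = -1.51174444 eV
Energy at n = 8: E_8 = -13.6057 × 4² / 8² = -3.40142500 eV

For emission (electron falling to lower state), the photon energy is:
E_photon = E_12 - E_8 = |-1.51174444 - (-3.40142500)|
E_photon = 1.88968 eV

This energy is carried away by the emitted photon.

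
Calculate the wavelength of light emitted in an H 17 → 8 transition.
7491.00439 nm

First, find the transition energy using E_n = -13.6057 / n² eV:
E_17 = -13.6057 / 17² = -0.04707854671 eV
E_8 = -13.6057 / 8² = -0.21258906250 eV

Photon energy: |ΔE| = |E_8 - E_17| = 0.16551051579 eV

Convert to wavelength using E = hc/λ with hc = 1239.84 eV·nm:
λ = hc/E = 1239.84 eV·nm / 0.16551051579 eV
λ = 7491.00439 nm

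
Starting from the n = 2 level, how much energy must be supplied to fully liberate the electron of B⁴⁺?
85.03563 eV

The ionization energy is the energy needed to remove the electron completely (n → ∞).

For a hydrogen-like ion with Z = 5, E_n = -13.6057 Z² / n² eV.

At n = 2: E_2 = -13.6057 × 5² / 2² = -85.03562500 eV
At n = ∞: E_∞ = 0 eV

Ionization energy = E_∞ - E_2 = 0 - (-85.03562500) = 85.03562500 eV
Ionization energy ≈ 85.03563 eV

This is also called the binding energy of the electron in state n = 2.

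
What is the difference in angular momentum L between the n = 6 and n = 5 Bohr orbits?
1.055e-34 J·s (or 1ℏ)

In the Bohr model, L_n = nℏ where ℏ = 1.05457e-34 J·s.

L_6 = 6ℏ = 6.32742e-34 J·s
L_5 = 5ℏ = 5.27285e-34 J·s

ΔL = L_6 - L_5 = (6 - 5)ℏ = 1ℏ
ΔL = 1 × 1.05457e-34 J·s = 1.055e-34 J·s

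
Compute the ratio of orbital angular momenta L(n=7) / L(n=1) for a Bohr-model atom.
7.000

In the Bohr model, L_n = nℏ, so the ratio is purely the ratio of quantum numbers:

L_7/L_1 = 7ℏ / 1ℏ = 7/1 = 7.000

The angular momentum scales linearly with n.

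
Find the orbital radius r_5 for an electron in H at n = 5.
1.3229 nm (or 13.2294 Å)

The Bohr radius formula is:
r_n = n² a₀ / Z

where a₀ = 0.0529177 nm is the Bohr radius.

For H (Z = 1) at n = 5:
r_5 = 5² × 0.0529177 nm / 1
r_5 = 25 × 0.0529177 nm / 1
r_5 = 1.32294 nm / 1
r_5 = 1.3229 nm

The electron orbits at approximately 1.3229 nm from the nucleus.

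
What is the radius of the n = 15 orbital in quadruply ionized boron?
2.3813 nm (or 23.8130 Å)

The Bohr radius formula is:
r_n = n² a₀ / Z

where a₀ = 0.0529177 nm is the Bohr radius.

For B⁴⁺ (Z = 5) at n = 15:
r_15 = 15² × 0.0529177 nm / 5
r_15 = 225 × 0.0529177 nm / 5
r_15 = 11.90648 nm / 5
r_15 = 2.3813 nm

The electron orbits at approximately 2.3813 nm from the nucleus.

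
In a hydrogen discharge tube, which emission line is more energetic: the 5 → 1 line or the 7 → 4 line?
5 → 1

Calculate the energy for each transition:

Transition 5 → 1:
ΔE₁ = |E_1 - E_5| = |-13.6057/1² - (-13.6057/5²)|
ΔE₁ = |-13.605700000000 - (-0.544228000000)| = 13.061472000 eV

Transition 7 → 4:
ΔE₂ = |E_4 - E_7| = |-13.6057/4² - (-13.6057/7²)|
ΔE₂ = |-0.850356250000 - (-0.277667346939)| = 0.572688903 eV

Since 13.061472000 eV > 0.572688903 eV, the transition 5 → 1 emits the more energetic photon.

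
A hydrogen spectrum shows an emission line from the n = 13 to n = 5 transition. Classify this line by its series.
Pfund series

The spectral series in hydrogen are named based on the final (lower) energy level:
- Lyman series: n_final = 1 (ultraviolet)
- Balmer series: n_final = 2 (visible/near-UV)
- Paschen series: n_final = 3 (infrared)
- Brackett series: n_final = 4 (infrared)
- Pfund series: n_final = 5 (far infrared)

Since this transition ends at n = 5, it belongs to the Pfund series.

For reference, this 13 → 5 line has photon energy
ΔE = 13.6057 eV × (1/5² - 1/13²) = 0.4637208994 eV,
corresponding to wavelength λ = hc/ΔE = 1239.84 eV·nm / 0.4637208994 eV = 2673.6772 nm in the far infrared region.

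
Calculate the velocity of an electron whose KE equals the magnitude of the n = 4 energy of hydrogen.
5.47e+05 m/s (or 0.1824% of c)

The binding energy at n = 4 for hydrogen is:
E_4 = -13.6057/4² = -0.850356 eV
|E_4| = 0.850356 eV

Convert to Joules:
KE = 0.850356 eV × (1.602177 × 10⁻¹⁹ J/eV) = 1.3624e-19 J

Using KE = ½mv²:
v = √(2·KE/m_e)
v = √(2 × 1.3624e-19 J / 9.10938 × 10⁻³¹ kg)
v = 5.47e+05 m/s

This is approximately 0.1824% the speed of light.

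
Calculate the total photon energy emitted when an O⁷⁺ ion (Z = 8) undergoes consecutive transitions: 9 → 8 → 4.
43.673 eV

The energy levels of O⁷⁺ are E_n = -13.6057 × 8² / n² eV.

First transition (9 → 8):
ΔE₁ = |E_8 - E_9|
ΔE₁ = |-13.605700000 - (-10.750182716)| = 2.855517 eV

Second transition (8 → 4):
ΔE₂ = |E_4 - E_8|
ΔE₂ = |-54.422800000 - (-13.605700000)| = 40.817100 eV

Total energy released:
E_total = ΔE₁ + ΔE₂ = 2.855517 + 40.817100 = 43.673 eV

Note: This equals the direct transition 9 → 4: 43.673 eV ✓
Energy is conserved regardless of the path taken.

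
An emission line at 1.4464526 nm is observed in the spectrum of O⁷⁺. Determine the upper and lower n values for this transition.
n = 8 → n = 1

First, find the photon energy from the wavelength (hc = 1239.84 eV·nm):
E = hc/λ = 1239.84 eV·nm / 1.4464526 nm = 857.15909 eV

The energy levels of O⁷⁺ satisfy E_n = -13.6057 × 8² / n² eV, so an emission n_i → n_f releases
ΔE = 13.6057 × 8² × (1/n_f² − 1/n_i²) eV.

Setting ΔE equal to the photon energy:
1/n_f² − 1/n_i² = 857.15909 / (13.6057 × 8²) = 0.98437499

Since 1/n_i² must be positive, we need 1/n_f² > 0.98437499, i.e. n_f ≤ 1. For each allowed n_f, solve n_i = (1/n_f² − 0.98437499)^(−1/2) and check whether it is a whole number:
  n_f = 1: 1/n_i² = 1.00000000 − 0.98437499 = 0.01562501 → n_i = 8.000  → integer, n_i = 8 ✓

Only n_f = 1 gives an integer upper level, n_i = 8.

The transition is from n = 8 to n = 1 (emission).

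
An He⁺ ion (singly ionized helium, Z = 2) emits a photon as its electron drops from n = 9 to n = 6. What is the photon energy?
0.84 eV

The energy levels are E_n = -13.6057 Z² eV / n².

Energy at n = 9: E_9 = -13.6057 × 2² / 9² = -0.67189 eV
Energy at n = 6: E_6 = -13.6057 × 2² / 6² = -1.51174 eV

For emission (electron falling to lower state), the photon energy is:
E_photon = E_9 - E_6 = |-0.67189 - (-1.51174)|
E_photon = 0.84 eV

This energy is carried away by the emitted photon.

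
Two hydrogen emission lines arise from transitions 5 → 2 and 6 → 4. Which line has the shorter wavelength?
5 → 2

Calculate the energy for each transition:

Transition 5 → 2:
ΔE₁ = |E_2 - E_5| = |-13.6057/2² - (-13.6057/5²)|
ΔE₁ = |-3.40142500 - (-0.54422800)| = 2.85720 eV

Transition 6 → 4:
ΔE₂ = |E_4 - E_6| = |-13.6057/4² - (-13.6057/6²)|
ΔE₂ = |-0.85035625 - (-0.37793611)| = 0.47242 eV

Since 2.85720 eV > 0.47242 eV, the transition 5 → 2 emits the more energetic photon.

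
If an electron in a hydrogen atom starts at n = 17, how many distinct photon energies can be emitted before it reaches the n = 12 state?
15

The electron can occupy levels n = 12, 13, ..., 17 during de-excitation — that is m = 17 - 12 + 1 = 6 distinct levels.

The number of distinct spectral lines equals the number of ways to choose 2 of these m levels (each pair gives one possible emission transition):

Number of lines = m(m-1)/2 = 6×5/2 = 15

These correspond to all possible transitions between the 6 levels:
17 → 16, 17 → 15, 17 → 14, 17 → 13, 17 → 12, 16 → 15, 16 → 14, 16 → 13...

Each transition produces a photon with a unique energy (and thus wavelength). This count does not depend on Z.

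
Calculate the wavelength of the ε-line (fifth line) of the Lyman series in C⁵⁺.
2.604 nm

The lines of a series are numbered from the longest wavelength (smallest ΔE) outward; the fifth line is the transition from n = n_f + 5 to n_f.
The Lyman series has all transitions ending at n_f = 1.

For C⁵⁺ (Z = 6), the fifth line (ε-line) is the jump from n = 6 to n = 1:
E_6 = -13.6057 × 6² / 6² = -13.60570 eV
E_1 = -13.6057 × 6² / 1² = -489.80520 eV
ΔE = E_6 - E_1 = 476.19950 eV

λ = hc/E = 1239.84 eV·nm / 476.19950 eV
λ = 2.604 nm

This is the ε-line of the Lyman series in C⁵⁺.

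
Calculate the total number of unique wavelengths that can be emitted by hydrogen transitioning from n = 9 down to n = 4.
15

The electron can occupy levels n = 4, 5, ..., 9 during de-excitation — that is m = 9 - 4 + 1 = 6 distinct levels.

The number of distinct spectral lines equals the number of ways to choose 2 of these m levels (each pair gives one possible emission transition):

Number of lines = m(m-1)/2 = 6×5/2 = 15

These correspond to all possible transitions between the 6 levels:
9 → 8, 9 → 7, 9 → 6, 9 → 5, 9 → 4, 8 → 7, 8 → 6, 8 → 5...

Each transition produces a photon with a unique energy (and thus wavelength). This count does not depend on Z.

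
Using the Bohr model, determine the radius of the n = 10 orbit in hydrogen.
5.2918 nm (or 52.9177 Å)

The Bohr radius formula is:
r_n = n² a₀ / Z

where a₀ = 0.0529177 nm is the Bohr radius.

For H (Z = 1) at n = 10:
r_10 = 10² × 0.0529177 nm / 1
r_10 = 100 × 0.0529177 nm / 1
r_10 = 5.29177 nm / 1
r_10 = 5.2918 nm

The electron orbits at approximately 5.2918 nm from the nucleus.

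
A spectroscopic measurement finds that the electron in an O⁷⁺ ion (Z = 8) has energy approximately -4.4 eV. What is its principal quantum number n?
n = 14

The exact energy levels follow E_n = -13.6057 Z² / n² eV with Z = 8.

The measured value (-4.4 eV) is reported to only 2 significant figures, so we must test candidate n values and see which one matches to that precision.

Candidate energies:
  n = 12:  E = -13.6057 × 8² / 12² = -6.04698 eV
  n = 13:  E = -13.6057 × 8² / 13² = -5.15245 eV
  n = 14:  E = -13.6057 × 8² / 14² = -4.44268 eV  ← matches
  n = 15:  E = -13.6057 × 8² / 15² = -3.87007 eV
  n = 16:  E = -13.6057 × 8² / 16² = -3.40143 eV

Checking against the measurement of -4.4 eV (2 sig figs), only n = 14 agrees:
E_14 = -4.44268 eV, which rounds to -4.4 eV ✓

Therefore n = 14.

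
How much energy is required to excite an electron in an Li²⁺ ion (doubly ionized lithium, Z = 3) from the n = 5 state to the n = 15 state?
4.354 eV

The energy levels of a hydrogen-like atom are E_n = -13.6057 Z² eV / n².

Energy at n = 5: E_5 = -13.6057 × 3² / 5² = -4.898052 eV
Energy at n = 15: E_15 = -13.6057 × 3² / 15² = -0.544228 eV

The excitation energy is the difference:
ΔE = E_15 - E_5
ΔE = -0.544228 - (-4.898052)
ΔE = 4.354 eV

Since this is positive, energy must be absorbed (photon absorption).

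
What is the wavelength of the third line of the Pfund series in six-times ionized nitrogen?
76.296400 nm

The lines of a series are numbered from the longest wavelength (smallest ΔE) outward; the third line is the transition from n = n_f + 3 to n_f.
The Pfund series has all transitions ending at n_f = 5.

For N⁶⁺ (Z = 7), the third line (γ-line) is the jump from n = 8 to n = 5:
E_8 = -13.6057 × 7² / 8² = -10.41686406 eV
E_5 = -13.6057 × 7² / 5² = -26.66717200 eV
ΔE = E_8 - E_5 = 16.25030794 eV

λ = hc/E = 1239.84 eV·nm / 16.25030794 eV
λ = 76.296400 nm

This is the γ-line of the Pfund series in N⁶⁺.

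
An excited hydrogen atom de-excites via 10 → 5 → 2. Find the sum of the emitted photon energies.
3.26537 eV

The energy levels of hydrogen are E_n = -13.6057 / n² eV.

First transition (10 → 5):
ΔE₁ = |E_5 - E_10|
ΔE₁ = |-0.54422800000 - (-0.13605700000)| = 0.40817100 eV

Second transition (5 → 2):
ΔE₂ = |E_2 - E_5|
ΔE₂ = |-3.40142500000 - (-0.54422800000)| = 2.85719700 eV

Total energy released:
E_total = ΔE₁ + ΔE₂ = 0.40817100 + 2.85719700 = 3.26537 eV

Note: This equals the direct transition 10 → 2: 3.26537 eV ✓
Energy is conserved regardless of the path taken.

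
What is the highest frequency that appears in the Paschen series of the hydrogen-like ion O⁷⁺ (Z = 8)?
2.34e+16 Hz

The series limit corresponds to the transition from n = ∞ to n = 3.
This is the highest energy (shortest wavelength) transition in the Paschen series.

E_∞ = 0 eV
E_3 = -13.6057 × 8² / 3² = -96.75164444 eV

Energy at series limit:
ΔE = E_∞ - E_3 = 0 - (-96.75164444) = 96.75164444 eV
E = 96.75164444 eV × (1.602177 × 10⁻¹⁹ J/eV) = 1.5501e-17 J
f = E/h = 1.5501e-17 J / (6.62607 × 10⁻³⁴ J·s) = 2.34e+16 Hz

This energy equals the ionization energy from the n = 3 state of O⁷⁺.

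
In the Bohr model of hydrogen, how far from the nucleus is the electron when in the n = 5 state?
1.32294 nm (or 13.22943 Å)

The Bohr radius formula is:
r_n = n² a₀ / Z

where a₀ = 0.05291772 nm is the Bohr radius.

For H (Z = 1) at n = 5:
r_5 = 5² × 0.05291772 nm / 1
r_5 = 25 × 0.05291772 nm / 1
r_5 = 1.322943 nm / 1
r_5 = 1.32294 nm

The electron orbits at approximately 1.32294 nm from the nucleus.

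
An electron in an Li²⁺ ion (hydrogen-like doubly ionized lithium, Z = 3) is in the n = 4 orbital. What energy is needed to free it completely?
7.653 eV

The ionization energy is the energy needed to remove the electron completely (n → ∞).

For a hydrogen-like ion with Z = 3, E_n = -13.6057 Z² / n² eV.

At n = 4: E_4 = -13.6057 × 3² / 4² = -7.653206 eV
At n = ∞: E_∞ = 0 eV

Ionization energy = E_∞ - E_4 = 0 - (-7.653206) = 7.653206 eV
Ionization energy ≈ 7.653 eV

This is also called the binding energy of the electron in state n = 4.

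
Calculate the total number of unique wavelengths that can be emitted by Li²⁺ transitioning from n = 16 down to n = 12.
10

The electron can occupy levels n = 12, 13, ..., 16 during de-excitation — that is m = 16 - 12 + 1 = 5 distinct levels.

The number of distinct spectral lines equals the number of ways to choose 2 of these m levels (each pair gives one possible emission transition):

Number of lines = m(m-1)/2 = 5×4/2 = 10

These correspond to all possible transitions between the 5 levels:
16 → 15, 16 → 14, 16 → 13, 16 → 12, 15 → 14, 15 → 13, 15 → 12, 14 → 13...

Each transition produces a photon with a unique energy (and thus wavelength). This count does not depend on Z.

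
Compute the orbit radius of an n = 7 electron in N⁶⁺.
0.3704 nm (or 3.7042 Å)

The Bohr radius formula is:
r_n = n² a₀ / Z

where a₀ = 0.0529177 nm is the Bohr radius.

For N⁶⁺ (Z = 7) at n = 7:
r_7 = 7² × 0.0529177 nm / 7
r_7 = 49 × 0.0529177 nm / 7
r_7 = 2.59297 nm / 7
r_7 = 0.3704 nm

The electron orbits at approximately 0.3704 nm from the nucleus.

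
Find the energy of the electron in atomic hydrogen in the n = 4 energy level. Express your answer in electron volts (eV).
-0.85 eV

The energy levels of a hydrogen-like atom are given by:
E_n = -13.6057 eV / n²

For n = 4:
E_4 = -13.6057 eV / 4²
E_4 = -13.6057 eV / 16
E_4 = -0.85 eV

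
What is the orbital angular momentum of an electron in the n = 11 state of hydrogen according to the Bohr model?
1.1600e-33 J·s (or 11ℏ)

In the Bohr model, angular momentum is quantized:
L = nℏ

where ℏ = h/(2π) = 1.054572e-34 J·s

For n = 11:
L = 11 × 1.054572e-34 J·s
L = 1.1600e-33 J·s

This can also be written as L = 11ℏ.
The angular momentum is an integer multiple of the reduced Planck constant.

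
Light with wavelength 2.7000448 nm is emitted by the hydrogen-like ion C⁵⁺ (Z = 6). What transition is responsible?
n = 4 → n = 1

First, find the photon energy from the wavelength (hc = 1239.84 eV·nm):
E = hc/λ = 1239.84 eV·nm / 2.7000448 nm = 459.19238 eV

The energy levels of C⁵⁺ satisfy E_n = -13.6057 × 6² / n² eV, so an emission n_i → n_f releases
ΔE = 13.6057 × 6² × (1/n_f² − 1/n_i²) eV.

Setting ΔE equal to the photon energy:
1/n_f² − 1/n_i² = 459.19238 / (13.6057 × 6²) = 0.93750001

Since 1/n_i² must be positive, we need 1/n_f² > 0.93750001, i.e. n_f ≤ 1. For each allowed n_f, solve n_i = (1/n_f² − 0.93750001)^(−1/2) and check whether it is a whole number:
  n_f = 1: 1/n_i² = 1.00000000 − 0.93750001 = 0.06249999 → n_i = 4.000  → integer, n_i = 4 ✓

Only n_f = 1 gives an integer upper level, n_i = 4.

The transition is from n = 4 to n = 1 (emission).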